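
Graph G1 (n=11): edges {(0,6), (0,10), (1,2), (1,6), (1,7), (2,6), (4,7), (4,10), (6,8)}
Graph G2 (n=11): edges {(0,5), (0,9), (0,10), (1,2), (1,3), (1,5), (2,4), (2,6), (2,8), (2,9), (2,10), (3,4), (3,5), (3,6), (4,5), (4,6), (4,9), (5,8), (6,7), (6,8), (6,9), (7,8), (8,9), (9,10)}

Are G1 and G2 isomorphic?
No, not isomorphic

The graphs are NOT isomorphic.

Counting triangles (3-cliques): G1 has 1, G2 has 13.
Triangle count is an isomorphism invariant, so differing triangle counts rule out isomorphism.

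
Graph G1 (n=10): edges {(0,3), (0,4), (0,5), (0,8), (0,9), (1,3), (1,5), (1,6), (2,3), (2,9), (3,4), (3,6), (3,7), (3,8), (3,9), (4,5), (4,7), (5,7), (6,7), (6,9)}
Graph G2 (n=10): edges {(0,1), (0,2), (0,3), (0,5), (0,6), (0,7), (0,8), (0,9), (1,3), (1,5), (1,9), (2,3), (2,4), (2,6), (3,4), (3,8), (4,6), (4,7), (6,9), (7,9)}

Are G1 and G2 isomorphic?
Yes, isomorphic

The graphs are isomorphic.
One valid mapping φ: V(G1) → V(G2): 0→3, 1→7, 2→5, 3→0, 4→2, 5→4, 6→9, 7→6, 8→8, 9→1

Verify φ preserves adjacency — for each edge of G1, its image is an edge of G2:
  (0,3) → (φ(0),φ(3)) = (0,3) ∈ E(G2) ✓
  (0,4) → (φ(0),φ(4)) = (2,3) ∈ E(G2) ✓
  (0,5) → (φ(0),φ(5)) = (3,4) ∈ E(G2) ✓
  (0,8) → (φ(0),φ(8)) = (3,8) ∈ E(G2) ✓
  (0,9) → (φ(0),φ(9)) = (1,3) ∈ E(G2) ✓
  (1,3) → (φ(1),φ(3)) = (0,7) ∈ E(G2) ✓
  (1,5) → (φ(1),φ(5)) = (4,7) ∈ E(G2) ✓
  (1,6) → (φ(1),φ(6)) = (7,9) ∈ E(G2) ✓
  (2,3) → (φ(2),φ(3)) = (0,5) ∈ E(G2) ✓
  (2,9) → (φ(2),φ(9)) = (1,5) ∈ E(G2) ✓
  (3,4) → (φ(3),φ(4)) = (0,2) ∈ E(G2) ✓
  (3,6) → (φ(3),φ(6)) = (0,9) ∈ E(G2) ✓
  (3,7) → (φ(3),φ(7)) = (0,6) ∈ E(G2) ✓
  (3,8) → (φ(3),φ(8)) = (0,8) ∈ E(G2) ✓
  (3,9) → (φ(3),φ(9)) = (0,1) ∈ E(G2) ✓
  (4,5) → (φ(4),φ(5)) = (2,4) ∈ E(G2) ✓
  (4,7) → (φ(4),φ(7)) = (2,6) ∈ E(G2) ✓
  (5,7) → (φ(5),φ(7)) = (4,6) ∈ E(G2) ✓
  (6,7) → (φ(6),φ(7)) = (6,9) ∈ E(G2) ✓
  (6,9) → (φ(6),φ(9)) = (1,9) ∈ E(G2) ✓
All 20 edges of G1 map to edges of G2, and |E(G1)| = |E(G2)| = 20, so φ is a bijection on edges as well as vertices. Hence G1 ≅ G2.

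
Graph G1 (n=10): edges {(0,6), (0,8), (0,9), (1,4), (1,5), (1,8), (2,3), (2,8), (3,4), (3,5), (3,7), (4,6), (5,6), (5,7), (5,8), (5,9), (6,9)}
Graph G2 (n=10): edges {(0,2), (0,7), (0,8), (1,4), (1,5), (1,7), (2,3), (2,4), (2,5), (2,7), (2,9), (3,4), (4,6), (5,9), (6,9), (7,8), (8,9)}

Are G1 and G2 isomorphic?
Yes, isomorphic

The graphs are isomorphic.
One valid mapping φ: V(G1) → V(G2): 0→8, 1→5, 2→6, 3→4, 4→1, 5→2, 6→7, 7→3, 8→9, 9→0

Verify φ preserves adjacency — for each edge of G1, its image is an edge of G2:
  (0,6) → (φ(0),φ(6)) = (7,8) ∈ E(G2) ✓
  (0,8) → (φ(0),φ(8)) = (8,9) ∈ E(G2) ✓
  (0,9) → (φ(0),φ(9)) = (0,8) ∈ E(G2) ✓
  (1,4) → (φ(1),φ(4)) = (1,5) ∈ E(G2) ✓
  (1,5) → (φ(1),φ(5)) = (2,5) ∈ E(G2) ✓
  (1,8) → (φ(1),φ(8)) = (5,9) ∈ E(G2) ✓
  (2,3) → (φ(2),φ(3)) = (4,6) ∈ E(G2) ✓
  (2,8) → (φ(2),φ(8)) = (6,9) ∈ E(G2) ✓
  (3,4) → (φ(3),φ(4)) = (1,4) ∈ E(G2) ✓
  (3,5) → (φ(3),φ(5)) = (2,4) ∈ E(G2) ✓
  (3,7) → (φ(3),φ(7)) = (3,4) ∈ E(G2) ✓
  (4,6) → (φ(4),φ(6)) = (1,7) ∈ E(G2) ✓
  (5,6) → (φ(5),φ(6)) = (2,7) ∈ E(G2) ✓
  (5,7) → (φ(5),φ(7)) = (2,3) ∈ E(G2) ✓
  (5,8) → (φ(5),φ(8)) = (2,9) ∈ E(G2) ✓
  (5,9) → (φ(5),φ(9)) = (0,2) ∈ E(G2) ✓
  (6,9) → (φ(6),φ(9)) = (0,7) ∈ E(G2) ✓
All 17 edges of G1 map to edges of G2, and |E(G1)| = |E(G2)| = 17, so φ is a bijection on edges as well as vertices. Hence G1 ≅ G2.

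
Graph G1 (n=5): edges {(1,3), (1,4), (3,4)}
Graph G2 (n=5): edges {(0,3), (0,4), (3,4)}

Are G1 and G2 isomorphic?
Yes, isomorphic

The graphs are isomorphic.
One valid mapping φ: V(G1) → V(G2): 0→2, 1→4, 2→1, 3→0, 4→3

Verify φ preserves adjacency — for each edge of G1, its image is an edge of G2:
  (1,3) → (φ(1),φ(3)) = (0,4) ∈ E(G2) ✓
  (1,4) → (φ(1),φ(4)) = (3,4) ∈ E(G2) ✓
  (3,4) → (φ(3),φ(4)) = (0,3) ∈ E(G2) ✓
All 3 edges of G1 map to edges of G2, and |E(G1)| = |E(G2)| = 3, so φ is a bijection on edges as well as vertices. Hence G1 ≅ G2.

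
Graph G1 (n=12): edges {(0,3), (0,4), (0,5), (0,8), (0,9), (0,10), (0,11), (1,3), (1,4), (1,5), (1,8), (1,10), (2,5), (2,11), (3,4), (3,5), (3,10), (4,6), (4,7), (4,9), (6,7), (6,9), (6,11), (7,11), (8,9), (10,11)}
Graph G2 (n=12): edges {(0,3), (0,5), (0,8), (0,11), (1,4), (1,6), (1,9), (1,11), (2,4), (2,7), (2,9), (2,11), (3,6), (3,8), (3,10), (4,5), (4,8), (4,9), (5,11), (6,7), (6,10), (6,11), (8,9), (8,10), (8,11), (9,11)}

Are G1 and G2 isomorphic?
Yes, isomorphic

The graphs are isomorphic.
One valid mapping φ: V(G1) → V(G2): 0→11, 1→4, 2→7, 3→9, 4→8, 5→2, 6→3, 7→10, 8→5, 9→0, 10→1, 11→6

Verify φ preserves adjacency — for each edge of G1, its image is an edge of G2:
  (0,3) → (φ(0),φ(3)) = (9,11) ∈ E(G2) ✓
  (0,4) → (φ(0),φ(4)) = (8,11) ∈ E(G2) ✓
  (0,5) → (φ(0),φ(5)) = (2,11) ∈ E(G2) ✓
  (0,8) → (φ(0),φ(8)) = (5,11) ∈ E(G2) ✓
  (0,9) → (φ(0),φ(9)) = (0,11) ∈ E(G2) ✓
  (0,10) → (φ(0),φ(10)) = (1,11) ∈ E(G2) ✓
  (0,11) → (φ(0),φ(11)) = (6,11) ∈ E(G2) ✓
  (1,3) → (φ(1),φ(3)) = (4,9) ∈ E(G2) ✓
  (1,4) → (φ(1),φ(4)) = (4,8) ∈ E(G2) ✓
  (1,5) → (φ(1),φ(5)) = (2,4) ∈ E(G2) ✓
  (1,8) → (φ(1),φ(8)) = (4,5) ∈ E(G2) ✓
  (1,10) → (φ(1),φ(10)) = (1,4) ∈ E(G2) ✓
  (2,5) → (φ(2),φ(5)) = (2,7) ∈ E(G2) ✓
  (2,11) → (φ(2),φ(11)) = (6,7) ∈ E(G2) ✓
  (3,4) → (φ(3),φ(4)) = (8,9) ∈ E(G2) ✓
  (3,5) → (φ(3),φ(5)) = (2,9) ∈ E(G2) ✓
  (3,10) → (φ(3),φ(10)) = (1,9) ∈ E(G2) ✓
  (4,6) → (φ(4),φ(6)) = (3,8) ∈ E(G2) ✓
  (4,7) → (φ(4),φ(7)) = (8,10) ∈ E(G2) ✓
  (4,9) → (φ(4),φ(9)) = (0,8) ∈ E(G2) ✓
  (6,7) → (φ(6),φ(7)) = (3,10) ∈ E(G2) ✓
  (6,9) → (φ(6),φ(9)) = (0,3) ∈ E(G2) ✓
  (6,11) → (φ(6),φ(11)) = (3,6) ∈ E(G2) ✓
  (7,11) → (φ(7),φ(11)) = (6,10) ∈ E(G2) ✓
  (8,9) → (φ(8),φ(9)) = (0,5) ∈ E(G2) ✓
  (10,11) → (φ(10),φ(11)) = (1,6) ∈ E(G2) ✓
All 26 edges of G1 map to edges of G2, and |E(G1)| = |E(G2)| = 26, so φ is a bijection on edges as well as vertices. Hence G1 ≅ G2.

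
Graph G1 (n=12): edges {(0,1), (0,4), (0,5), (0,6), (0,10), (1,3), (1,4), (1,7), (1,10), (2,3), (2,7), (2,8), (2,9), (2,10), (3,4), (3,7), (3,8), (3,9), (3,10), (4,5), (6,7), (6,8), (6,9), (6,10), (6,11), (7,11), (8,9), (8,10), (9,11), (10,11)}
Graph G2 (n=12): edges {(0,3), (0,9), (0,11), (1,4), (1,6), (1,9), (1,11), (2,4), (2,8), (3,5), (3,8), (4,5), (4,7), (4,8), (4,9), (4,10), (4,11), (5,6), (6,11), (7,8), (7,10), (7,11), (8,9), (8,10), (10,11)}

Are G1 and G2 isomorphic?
No, not isomorphic

The graphs are NOT isomorphic.

Counting triangles (3-cliques): G1 has 20, G2 has 12.
Triangle count is an isomorphism invariant, so differing triangle counts rule out isomorphism.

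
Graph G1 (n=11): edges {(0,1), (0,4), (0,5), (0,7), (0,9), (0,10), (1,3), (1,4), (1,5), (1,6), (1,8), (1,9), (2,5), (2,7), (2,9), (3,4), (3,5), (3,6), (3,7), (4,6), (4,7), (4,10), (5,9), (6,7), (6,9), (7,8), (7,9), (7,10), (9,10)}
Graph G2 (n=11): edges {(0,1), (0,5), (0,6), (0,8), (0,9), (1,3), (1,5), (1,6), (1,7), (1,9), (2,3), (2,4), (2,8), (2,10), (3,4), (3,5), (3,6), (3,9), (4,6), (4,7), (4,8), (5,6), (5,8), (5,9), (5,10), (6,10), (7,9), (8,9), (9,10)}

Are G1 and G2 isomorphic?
No, not isomorphic

The graphs are NOT isomorphic.

Counting triangles (3-cliques): G1 has 24, G2 has 21.
Triangle count is an isomorphism invariant, so differing triangle counts rule out isomorphism.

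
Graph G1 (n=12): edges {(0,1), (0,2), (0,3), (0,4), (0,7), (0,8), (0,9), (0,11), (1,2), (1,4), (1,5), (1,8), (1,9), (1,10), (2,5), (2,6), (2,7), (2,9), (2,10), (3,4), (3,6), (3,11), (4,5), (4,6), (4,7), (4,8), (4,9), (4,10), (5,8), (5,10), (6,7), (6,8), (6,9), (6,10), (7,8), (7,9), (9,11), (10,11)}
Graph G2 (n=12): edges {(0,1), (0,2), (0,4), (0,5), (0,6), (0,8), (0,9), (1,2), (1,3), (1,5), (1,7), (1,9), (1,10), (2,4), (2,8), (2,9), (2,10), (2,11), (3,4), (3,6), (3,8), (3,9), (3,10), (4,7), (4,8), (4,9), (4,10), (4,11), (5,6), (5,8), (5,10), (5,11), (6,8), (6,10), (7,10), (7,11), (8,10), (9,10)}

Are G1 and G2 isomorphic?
Yes, isomorphic

The graphs are isomorphic.
One valid mapping φ: V(G1) → V(G2): 0→4, 1→8, 2→0, 3→7, 4→10, 5→6, 6→1, 7→9, 8→3, 9→2, 10→5, 11→11

Verify φ preserves adjacency — for each edge of G1, its image is an edge of G2:
  (0,1) → (φ(0),φ(1)) = (4,8) ∈ E(G2) ✓
  (0,2) → (φ(0),φ(2)) = (0,4) ∈ E(G2) ✓
  (0,3) → (φ(0),φ(3)) = (4,7) ∈ E(G2) ✓
  (0,4) → (φ(0),φ(4)) = (4,10) ∈ E(G2) ✓
  (0,7) → (φ(0),φ(7)) = (4,9) ∈ E(G2) ✓
  (0,8) → (φ(0),φ(8)) = (3,4) ∈ E(G2) ✓
  (0,9) → (φ(0),φ(9)) = (2,4) ∈ E(G2) ✓
  (0,11) → (φ(0),φ(11)) = (4,11) ∈ E(G2) ✓
  (1,2) → (φ(1),φ(2)) = (0,8) ∈ E(G2) ✓
  (1,4) → (φ(1),φ(4)) = (8,10) ∈ E(G2) ✓
  (1,5) → (φ(1),φ(5)) = (6,8) ∈ E(G2) ✓
  (1,8) → (φ(1),φ(8)) = (3,8) ∈ E(G2) ✓
  (1,9) → (φ(1),φ(9)) = (2,8) ∈ E(G2) ✓
  (1,10) → (φ(1),φ(10)) = (5,8) ∈ E(G2) ✓
  (2,5) → (φ(2),φ(5)) = (0,6) ∈ E(G2) ✓
  (2,6) → (φ(2),φ(6)) = (0,1) ∈ E(G2) ✓
  (2,7) → (φ(2),φ(7)) = (0,9) ∈ E(G2) ✓
  (2,9) → (φ(2),φ(9)) = (0,2) ∈ E(G2) ✓
  (2,10) → (φ(2),φ(10)) = (0,5) ∈ E(G2) ✓
  (3,4) → (φ(3),φ(4)) = (7,10) ∈ E(G2) ✓
  (3,6) → (φ(3),φ(6)) = (1,7) ∈ E(G2) ✓
  (3,11) → (φ(3),φ(11)) = (7,11) ∈ E(G2) ✓
  (4,5) → (φ(4),φ(5)) = (6,10) ∈ E(G2) ✓
  (4,6) → (φ(4),φ(6)) = (1,10) ∈ E(G2) ✓
  (4,7) → (φ(4),φ(7)) = (9,10) ∈ E(G2) ✓
  (4,8) → (φ(4),φ(8)) = (3,10) ∈ E(G2) ✓
  (4,9) → (φ(4),φ(9)) = (2,10) ∈ E(G2) ✓
  (4,10) → (φ(4),φ(10)) = (5,10) ∈ E(G2) ✓
  (5,8) → (φ(5),φ(8)) = (3,6) ∈ E(G2) ✓
  (5,10) → (φ(5),φ(10)) = (5,6) ∈ E(G2) ✓
  (6,7) → (φ(6),φ(7)) = (1,9) ∈ E(G2) ✓
  (6,8) → (φ(6),φ(8)) = (1,3) ∈ E(G2) ✓
  (6,9) → (φ(6),φ(9)) = (1,2) ∈ E(G2) ✓
  (6,10) → (φ(6),φ(10)) = (1,5) ∈ E(G2) ✓
  (7,8) → (φ(7),φ(8)) = (3,9) ∈ E(G2) ✓
  (7,9) → (φ(7),φ(9)) = (2,9) ∈ E(G2) ✓
  (9,11) → (φ(9),φ(11)) = (2,11) ∈ E(G2) ✓
  (10,11) → (φ(10),φ(11)) = (5,11) ∈ E(G2) ✓
All 38 edges of G1 map to edges of G2, and |E(G1)| = |E(G2)| = 38, so φ is a bijection on edges as well as vertices. Hence G1 ≅ G2.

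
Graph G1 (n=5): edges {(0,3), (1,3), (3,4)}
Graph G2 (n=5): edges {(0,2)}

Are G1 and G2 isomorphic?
No, not isomorphic

The graphs are NOT isomorphic.

Degrees in G1: deg(0)=1, deg(1)=1, deg(2)=0, deg(3)=3, deg(4)=1.
Sorted degree sequence of G1: [3, 1, 1, 1, 0].
Degrees in G2: deg(0)=1, deg(1)=0, deg(2)=1, deg(3)=0, deg(4)=0.
Sorted degree sequence of G2: [1, 1, 0, 0, 0].
The (sorted) degree sequence is an isomorphism invariant, so since G1 and G2 have different degree sequences they cannot be isomorphic.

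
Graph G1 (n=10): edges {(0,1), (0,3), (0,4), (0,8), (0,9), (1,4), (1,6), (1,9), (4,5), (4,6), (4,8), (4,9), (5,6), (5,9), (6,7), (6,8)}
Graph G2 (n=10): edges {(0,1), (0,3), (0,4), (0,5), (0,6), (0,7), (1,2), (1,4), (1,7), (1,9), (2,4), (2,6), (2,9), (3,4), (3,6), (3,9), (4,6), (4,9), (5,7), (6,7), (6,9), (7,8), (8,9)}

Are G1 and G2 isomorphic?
No, not isomorphic

The graphs are NOT isomorphic.

Counting triangles (3-cliques): G1 has 9, G2 has 17.
Triangle count is an isomorphism invariant, so differing triangle counts rule out isomorphism.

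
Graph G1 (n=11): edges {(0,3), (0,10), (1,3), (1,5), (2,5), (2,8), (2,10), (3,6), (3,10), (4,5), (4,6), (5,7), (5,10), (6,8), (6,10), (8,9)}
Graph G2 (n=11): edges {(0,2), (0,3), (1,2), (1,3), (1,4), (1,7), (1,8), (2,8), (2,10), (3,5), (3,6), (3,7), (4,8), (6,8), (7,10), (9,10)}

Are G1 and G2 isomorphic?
Yes, isomorphic

The graphs are isomorphic.
One valid mapping φ: V(G1) → V(G2): 0→4, 1→6, 2→7, 3→8, 4→0, 5→3, 6→2, 7→5, 8→10, 9→9, 10→1

Verify φ preserves adjacency — for each edge of G1, its image is an edge of G2:
  (0,3) → (φ(0),φ(3)) = (4,8) ∈ E(G2) ✓
  (0,10) → (φ(0),φ(10)) = (1,4) ∈ E(G2) ✓
  (1,3) → (φ(1),φ(3)) = (6,8) ∈ E(G2) ✓
  (1,5) → (φ(1),φ(5)) = (3,6) ∈ E(G2) ✓
  (2,5) → (φ(2),φ(5)) = (3,7) ∈ E(G2) ✓
  (2,8) → (φ(2),φ(8)) = (7,10) ∈ E(G2) ✓
  (2,10) → (φ(2),φ(10)) = (1,7) ∈ E(G2) ✓
  (3,6) → (φ(3),φ(6)) = (2,8) ∈ E(G2) ✓
  (3,10) → (φ(3),φ(10)) = (1,8) ∈ E(G2) ✓
  (4,5) → (φ(4),φ(5)) = (0,3) ∈ E(G2) ✓
  (4,6) → (φ(4),φ(6)) = (0,2) ∈ E(G2) ✓
  (5,7) → (φ(5),φ(7)) = (3,5) ∈ E(G2) ✓
  (5,10) → (φ(5),φ(10)) = (1,3) ∈ E(G2) ✓
  (6,8) → (φ(6),φ(8)) = (2,10) ∈ E(G2) ✓
  (6,10) → (φ(6),φ(10)) = (1,2) ∈ E(G2) ✓
  (8,9) → (φ(8),φ(9)) = (9,10) ∈ E(G2) ✓
All 16 edges of G1 map to edges of G2, and |E(G1)| = |E(G2)| = 16, so φ is a bijection on edges as well as vertices. Hence G1 ≅ G2.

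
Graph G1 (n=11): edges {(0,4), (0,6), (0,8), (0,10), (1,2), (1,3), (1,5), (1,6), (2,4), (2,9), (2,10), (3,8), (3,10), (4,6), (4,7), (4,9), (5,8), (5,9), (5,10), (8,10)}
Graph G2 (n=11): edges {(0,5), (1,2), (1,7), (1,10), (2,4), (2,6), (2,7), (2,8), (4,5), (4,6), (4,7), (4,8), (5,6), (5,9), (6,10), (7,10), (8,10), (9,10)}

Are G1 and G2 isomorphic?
No, not isomorphic

The graphs are NOT isomorphic.

Connected components of G1: 1 component(s) with vertex sets [[0, 1, 2, 3, 4, 5, 6, 7, 8, 9, 10]], sizes [11].
Connected components of G2: 2 component(s) with vertex sets [[3], [0, 1, 2, 4, 5, 6, 7, 8, 9, 10]], sizes [1, 10].
The number of connected components (and the multiset of component sizes) is an isomorphism invariant — an isomorphism maps each component of G1 bijectively onto a component of G2. Since G1 has 1 component(s) and G2 has 2, they cannot be isomorphic.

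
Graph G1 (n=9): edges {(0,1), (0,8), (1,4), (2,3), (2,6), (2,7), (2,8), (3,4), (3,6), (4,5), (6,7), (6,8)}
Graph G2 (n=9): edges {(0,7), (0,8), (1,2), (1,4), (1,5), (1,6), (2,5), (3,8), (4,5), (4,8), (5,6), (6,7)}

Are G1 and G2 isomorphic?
Yes, isomorphic

The graphs are isomorphic.
One valid mapping φ: V(G1) → V(G2): 0→7, 1→0, 2→1, 3→4, 4→8, 5→3, 6→5, 7→2, 8→6

Verify φ preserves adjacency — for each edge of G1, its image is an edge of G2:
  (0,1) → (φ(0),φ(1)) = (0,7) ∈ E(G2) ✓
  (0,8) → (φ(0),φ(8)) = (6,7) ∈ E(G2) ✓
  (1,4) → (φ(1),φ(4)) = (0,8) ∈ E(G2) ✓
  (2,3) → (φ(2),φ(3)) = (1,4) ∈ E(G2) ✓
  (2,6) → (φ(2),φ(6)) = (1,5) ∈ E(G2) ✓
  (2,7) → (φ(2),φ(7)) = (1,2) ∈ E(G2) ✓
  (2,8) → (φ(2),φ(8)) = (1,6) ∈ E(G2) ✓
  (3,4) → (φ(3),φ(4)) = (4,8) ∈ E(G2) ✓
  (3,6) → (φ(3),φ(6)) = (4,5) ∈ E(G2) ✓
  (4,5) → (φ(4),φ(5)) = (3,8) ∈ E(G2) ✓
  (6,7) → (φ(6),φ(7)) = (2,5) ∈ E(G2) ✓
  (6,8) → (φ(6),φ(8)) = (5,6) ∈ E(G2) ✓
All 12 edges of G1 map to edges of G2, and |E(G1)| = |E(G2)| = 12, so φ is a bijection on edges as well as vertices. Hence G1 ≅ G2.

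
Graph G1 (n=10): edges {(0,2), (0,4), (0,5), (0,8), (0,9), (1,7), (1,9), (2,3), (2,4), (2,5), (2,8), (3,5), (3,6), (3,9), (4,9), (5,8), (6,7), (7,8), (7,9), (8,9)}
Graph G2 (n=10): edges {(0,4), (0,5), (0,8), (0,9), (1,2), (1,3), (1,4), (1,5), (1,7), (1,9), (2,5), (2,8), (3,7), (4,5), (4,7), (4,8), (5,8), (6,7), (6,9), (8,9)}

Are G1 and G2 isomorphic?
Yes, isomorphic

The graphs are isomorphic.
One valid mapping φ: V(G1) → V(G2): 0→5, 1→3, 2→8, 3→9, 4→2, 5→0, 6→6, 7→7, 8→4, 9→1

Verify φ preserves adjacency — for each edge of G1, its image is an edge of G2:
  (0,2) → (φ(0),φ(2)) = (5,8) ∈ E(G2) ✓
  (0,4) → (φ(0),φ(4)) = (2,5) ∈ E(G2) ✓
  (0,5) → (φ(0),φ(5)) = (0,5) ∈ E(G2) ✓
  (0,8) → (φ(0),φ(8)) = (4,5) ∈ E(G2) ✓
  (0,9) → (φ(0),φ(9)) = (1,5) ∈ E(G2) ✓
  (1,7) → (φ(1),φ(7)) = (3,7) ∈ E(G2) ✓
  (1,9) → (φ(1),φ(9)) = (1,3) ∈ E(G2) ✓
  (2,3) → (φ(2),φ(3)) = (8,9) ∈ E(G2) ✓
  (2,4) → (φ(2),φ(4)) = (2,8) ∈ E(G2) ✓
  (2,5) → (φ(2),φ(5)) = (0,8) ∈ E(G2) ✓
  (2,8) → (φ(2),φ(8)) = (4,8) ∈ E(G2) ✓
  (3,5) → (φ(3),φ(5)) = (0,9) ∈ E(G2) ✓
  (3,6) → (φ(3),φ(6)) = (6,9) ∈ E(G2) ✓
  (3,9) → (φ(3),φ(9)) = (1,9) ∈ E(G2) ✓
  (4,9) → (φ(4),φ(9)) = (1,2) ∈ E(G2) ✓
  (5,8) → (φ(5),φ(8)) = (0,4) ∈ E(G2) ✓
  (6,7) → (φ(6),φ(7)) = (6,7) ∈ E(G2) ✓
  (7,8) → (φ(7),φ(8)) = (4,7) ∈ E(G2) ✓
  (7,9) → (φ(7),φ(9)) = (1,7) ∈ E(G2) ✓
  (8,9) → (φ(8),φ(9)) = (1,4) ∈ E(G2) ✓
All 20 edges of G1 map to edges of G2, and |E(G1)| = |E(G2)| = 20, so φ is a bijection on edges as well as vertices. Hence G1 ≅ G2.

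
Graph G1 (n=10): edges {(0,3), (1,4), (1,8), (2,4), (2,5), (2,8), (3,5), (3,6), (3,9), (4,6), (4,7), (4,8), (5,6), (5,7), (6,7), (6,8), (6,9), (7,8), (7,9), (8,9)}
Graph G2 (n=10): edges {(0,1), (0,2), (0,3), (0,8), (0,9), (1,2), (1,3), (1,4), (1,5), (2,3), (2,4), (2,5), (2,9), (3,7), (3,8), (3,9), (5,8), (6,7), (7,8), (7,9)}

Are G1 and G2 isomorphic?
Yes, isomorphic

The graphs are isomorphic.
One valid mapping φ: V(G1) → V(G2): 0→6, 1→4, 2→5, 3→7, 4→1, 5→8, 6→3, 7→0, 8→2, 9→9

Verify φ preserves adjacency — for each edge of G1, its image is an edge of G2:
  (0,3) → (φ(0),φ(3)) = (6,7) ∈ E(G2) ✓
  (1,4) → (φ(1),φ(4)) = (1,4) ∈ E(G2) ✓
  (1,8) → (φ(1),φ(8)) = (2,4) ∈ E(G2) ✓
  (2,4) → (φ(2),φ(4)) = (1,5) ∈ E(G2) ✓
  (2,5) → (φ(2),φ(5)) = (5,8) ∈ E(G2) ✓
  (2,8) → (φ(2),φ(8)) = (2,5) ∈ E(G2) ✓
  (3,5) → (φ(3),φ(5)) = (7,8) ∈ E(G2) ✓
  (3,6) → (φ(3),φ(6)) = (3,7) ∈ E(G2) ✓
  (3,9) → (φ(3),φ(9)) = (7,9) ∈ E(G2) ✓
  (4,6) → (φ(4),φ(6)) = (1,3) ∈ E(G2) ✓
  (4,7) → (φ(4),φ(7)) = (0,1) ∈ E(G2) ✓
  (4,8) → (φ(4),φ(8)) = (1,2) ∈ E(G2) ✓
  (5,6) → (φ(5),φ(6)) = (3,8) ∈ E(G2) ✓
  (5,7) → (φ(5),φ(7)) = (0,8) ∈ E(G2) ✓
  (6,7) → (φ(6),φ(7)) = (0,3) ∈ E(G2) ✓
  (6,8) → (φ(6),φ(8)) = (2,3) ∈ E(G2) ✓
  (6,9) → (φ(6),φ(9)) = (3,9) ∈ E(G2) ✓
  (7,8) → (φ(7),φ(8)) = (0,2) ∈ E(G2) ✓
  (7,9) → (φ(7),φ(9)) = (0,9) ∈ E(G2) ✓
  (8,9) → (φ(8),φ(9)) = (2,9) ∈ E(G2) ✓
All 20 edges of G1 map to edges of G2, and |E(G1)| = |E(G2)| = 20, so φ is a bijection on edges as well as vertices. Hence G1 ≅ G2.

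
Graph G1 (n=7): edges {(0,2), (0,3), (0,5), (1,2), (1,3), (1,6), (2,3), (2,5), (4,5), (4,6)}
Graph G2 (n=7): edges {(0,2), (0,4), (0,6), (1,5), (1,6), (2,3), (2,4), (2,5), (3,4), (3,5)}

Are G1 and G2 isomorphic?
Yes, isomorphic

The graphs are isomorphic.
One valid mapping φ: V(G1) → V(G2): 0→3, 1→0, 2→2, 3→4, 4→1, 5→5, 6→6

Verify φ preserves adjacency — for each edge of G1, its image is an edge of G2:
  (0,2) → (φ(0),φ(2)) = (2,3) ∈ E(G2) ✓
  (0,3) → (φ(0),φ(3)) = (3,4) ∈ E(G2) ✓
  (0,5) → (φ(0),φ(5)) = (3,5) ∈ E(G2) ✓
  (1,2) → (φ(1),φ(2)) = (0,2) ∈ E(G2) ✓
  (1,3) → (φ(1),φ(3)) = (0,4) ∈ E(G2) ✓
  (1,6) → (φ(1),φ(6)) = (0,6) ∈ E(G2) ✓
  (2,3) → (φ(2),φ(3)) = (2,4) ∈ E(G2) ✓
  (2,5) → (φ(2),φ(5)) = (2,5) ∈ E(G2) ✓
  (4,5) → (φ(4),φ(5)) = (1,5) ∈ E(G2) ✓
  (4,6) → (φ(4),φ(6)) = (1,6) ∈ E(G2) ✓
All 10 edges of G1 map to edges of G2, and |E(G1)| = |E(G2)| = 10, so φ is a bijection on edges as well as vertices. Hence G1 ≅ G2.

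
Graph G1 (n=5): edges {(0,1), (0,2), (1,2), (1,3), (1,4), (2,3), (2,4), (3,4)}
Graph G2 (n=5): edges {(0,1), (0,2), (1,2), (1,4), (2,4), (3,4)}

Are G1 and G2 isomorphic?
No, not isomorphic

The graphs are NOT isomorphic.

Counting edges: G1 has 8 edge(s); G2 has 6 edge(s).
Edge count is an isomorphism invariant (a bijection on vertices induces a bijection on edges), so differing edge counts rule out isomorphism.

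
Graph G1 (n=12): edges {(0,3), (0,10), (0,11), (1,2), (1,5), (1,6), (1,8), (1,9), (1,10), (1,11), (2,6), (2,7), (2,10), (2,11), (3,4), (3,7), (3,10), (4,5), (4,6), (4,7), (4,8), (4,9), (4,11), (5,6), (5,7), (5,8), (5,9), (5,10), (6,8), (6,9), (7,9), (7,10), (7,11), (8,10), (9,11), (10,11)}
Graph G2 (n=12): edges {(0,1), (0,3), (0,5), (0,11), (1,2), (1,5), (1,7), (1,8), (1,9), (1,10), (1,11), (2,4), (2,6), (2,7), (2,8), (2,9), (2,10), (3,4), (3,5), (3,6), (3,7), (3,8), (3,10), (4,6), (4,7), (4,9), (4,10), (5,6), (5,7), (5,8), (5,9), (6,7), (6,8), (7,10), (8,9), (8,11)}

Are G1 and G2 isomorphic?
Yes, isomorphic

The graphs are isomorphic.
One valid mapping φ: V(G1) → V(G2): 0→11, 1→2, 2→9, 3→0, 4→3, 5→7, 6→4, 7→5, 8→10, 9→6, 10→1, 11→8

Verify φ preserves adjacency — for each edge of G1, its image is an edge of G2:
  (0,3) → (φ(0),φ(3)) = (0,11) ∈ E(G2) ✓
  (0,10) → (φ(0),φ(10)) = (1,11) ∈ E(G2) ✓
  (0,11) → (φ(0),φ(11)) = (8,11) ∈ E(G2) ✓
  (1,2) → (φ(1),φ(2)) = (2,9) ∈ E(G2) ✓
  (1,5) → (φ(1),φ(5)) = (2,7) ∈ E(G2) ✓
  (1,6) → (φ(1),φ(6)) = (2,4) ∈ E(G2) ✓
  (1,8) → (φ(1),φ(8)) = (2,10) ∈ E(G2) ✓
  (1,9) → (φ(1),φ(9)) = (2,6) ∈ E(G2) ✓
  (1,10) → (φ(1),φ(10)) = (1,2) ∈ E(G2) ✓
  (1,11) → (φ(1),φ(11)) = (2,8) ∈ E(G2) ✓
  (2,6) → (φ(2),φ(6)) = (4,9) ∈ E(G2) ✓
  (2,7) → (φ(2),φ(7)) = (5,9) ∈ E(G2) ✓
  (2,10) → (φ(2),φ(10)) = (1,9) ∈ E(G2) ✓
  (2,11) → (φ(2),φ(11)) = (8,9) ∈ E(G2) ✓
  (3,4) → (φ(3),φ(4)) = (0,3) ∈ E(G2) ✓
  (3,7) → (φ(3),φ(7)) = (0,5) ∈ E(G2) ✓
  (3,10) → (φ(3),φ(10)) = (0,1) ∈ E(G2) ✓
  (4,5) → (φ(4),φ(5)) = (3,7) ∈ E(G2) ✓
  (4,6) → (φ(4),φ(6)) = (3,4) ∈ E(G2) ✓
  (4,7) → (φ(4),φ(7)) = (3,5) ∈ E(G2) ✓
  (4,8) → (φ(4),φ(8)) = (3,10) ∈ E(G2) ✓
  (4,9) → (φ(4),φ(9)) = (3,6) ∈ E(G2) ✓
  (4,11) → (φ(4),φ(11)) = (3,8) ∈ E(G2) ✓
  (5,6) → (φ(5),φ(6)) = (4,7) ∈ E(G2) ✓
  (5,7) → (φ(5),φ(7)) = (5,7) ∈ E(G2) ✓
  (5,8) → (φ(5),φ(8)) = (7,10) ∈ E(G2) ✓
  (5,9) → (φ(5),φ(9)) = (6,7) ∈ E(G2) ✓
  (5,10) → (φ(5),φ(10)) = (1,7) ∈ E(G2) ✓
  (6,8) → (φ(6),φ(8)) = (4,10) ∈ E(G2) ✓
  (6,9) → (φ(6),φ(9)) = (4,6) ∈ E(G2) ✓
  (7,9) → (φ(7),φ(9)) = (5,6) ∈ E(G2) ✓
  (7,10) → (φ(7),φ(10)) = (1,5) ∈ E(G2) ✓
  (7,11) → (φ(7),φ(11)) = (5,8) ∈ E(G2) ✓
  (8,10) → (φ(8),φ(10)) = (1,10) ∈ E(G2) ✓
  (9,11) → (φ(9),φ(11)) = (6,8) ∈ E(G2) ✓
  (10,11) → (φ(10),φ(11)) = (1,8) ∈ E(G2) ✓
All 36 edges of G1 map to edges of G2, and |E(G1)| = |E(G2)| = 36, so φ is a bijection on edges as well as vertices. Hence G1 ≅ G2.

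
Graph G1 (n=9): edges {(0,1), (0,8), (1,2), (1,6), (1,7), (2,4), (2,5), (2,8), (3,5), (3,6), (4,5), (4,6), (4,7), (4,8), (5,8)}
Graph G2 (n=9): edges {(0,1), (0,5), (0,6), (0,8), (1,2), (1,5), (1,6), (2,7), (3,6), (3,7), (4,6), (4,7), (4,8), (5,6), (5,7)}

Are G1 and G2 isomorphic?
Yes, isomorphic

The graphs are isomorphic.
One valid mapping φ: V(G1) → V(G2): 0→2, 1→7, 2→5, 3→8, 4→6, 5→0, 6→4, 7→3, 8→1

Verify φ preserves adjacency — for each edge of G1, its image is an edge of G2:
  (0,1) → (φ(0),φ(1)) = (2,7) ∈ E(G2) ✓
  (0,8) → (φ(0),φ(8)) = (1,2) ∈ E(G2) ✓
  (1,2) → (φ(1),φ(2)) = (5,7) ∈ E(G2) ✓
  (1,6) → (φ(1),φ(6)) = (4,7) ∈ E(G2) ✓
  (1,7) → (φ(1),φ(7)) = (3,7) ∈ E(G2) ✓
  (2,4) → (φ(2),φ(4)) = (5,6) ∈ E(G2) ✓
  (2,5) → (φ(2),φ(5)) = (0,5) ∈ E(G2) ✓
  (2,8) → (φ(2),φ(8)) = (1,5) ∈ E(G2) ✓
  (3,5) → (φ(3),φ(5)) = (0,8) ∈ E(G2) ✓
  (3,6) → (φ(3),φ(6)) = (4,8) ∈ E(G2) ✓
  (4,5) → (φ(4),φ(5)) = (0,6) ∈ E(G2) ✓
  (4,6) → (φ(4),φ(6)) = (4,6) ∈ E(G2) ✓
  (4,7) → (φ(4),φ(7)) = (3,6) ∈ E(G2) ✓
  (4,8) → (φ(4),φ(8)) = (1,6) ∈ E(G2) ✓
  (5,8) → (φ(5),φ(8)) = (0,1) ∈ E(G2) ✓
All 15 edges of G1 map to edges of G2, and |E(G1)| = |E(G2)| = 15, so φ is a bijection on edges as well as vertices. Hence G1 ≅ G2.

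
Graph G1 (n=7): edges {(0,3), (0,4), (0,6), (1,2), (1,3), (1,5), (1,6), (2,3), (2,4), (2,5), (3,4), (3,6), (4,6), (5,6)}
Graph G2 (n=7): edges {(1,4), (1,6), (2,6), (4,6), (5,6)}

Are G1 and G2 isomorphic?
No, not isomorphic

The graphs are NOT isomorphic.

Connected components of G1: 1 component(s) with vertex sets [[0, 1, 2, 3, 4, 5, 6]], sizes [7].
Connected components of G2: 3 component(s) with vertex sets [[0], [3], [1, 2, 4, 5, 6]], sizes [1, 1, 5].
The number of connected components (and the multiset of component sizes) is an isomorphism invariant — an isomorphism maps each component of G1 bijectively onto a component of G2. Since G1 has 1 component(s) and G2 has 3, they cannot be isomorphic.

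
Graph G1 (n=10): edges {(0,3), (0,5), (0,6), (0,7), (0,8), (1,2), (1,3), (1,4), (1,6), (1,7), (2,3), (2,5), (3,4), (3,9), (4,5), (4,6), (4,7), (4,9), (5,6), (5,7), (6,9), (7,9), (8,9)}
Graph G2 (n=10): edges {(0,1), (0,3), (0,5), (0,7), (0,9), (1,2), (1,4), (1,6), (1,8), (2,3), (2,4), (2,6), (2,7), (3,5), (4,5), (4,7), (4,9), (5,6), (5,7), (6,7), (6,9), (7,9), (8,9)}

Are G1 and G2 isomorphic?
Yes, isomorphic

The graphs are isomorphic.
One valid mapping φ: V(G1) → V(G2): 0→1, 1→5, 2→3, 3→0, 4→7, 5→2, 6→6, 7→4, 8→8, 9→9

Verify φ preserves adjacency — for each edge of G1, its image is an edge of G2:
  (0,3) → (φ(0),φ(3)) = (0,1) ∈ E(G2) ✓
  (0,5) → (φ(0),φ(5)) = (1,2) ∈ E(G2) ✓
  (0,6) → (φ(0),φ(6)) = (1,6) ∈ E(G2) ✓
  (0,7) → (φ(0),φ(7)) = (1,4) ∈ E(G2) ✓
  (0,8) → (φ(0),φ(8)) = (1,8) ∈ E(G2) ✓
  (1,2) → (φ(1),φ(2)) = (3,5) ∈ E(G2) ✓
  (1,3) → (φ(1),φ(3)) = (0,5) ∈ E(G2) ✓
  (1,4) → (φ(1),φ(4)) = (5,7) ∈ E(G2) ✓
  (1,6) → (φ(1),φ(6)) = (5,6) ∈ E(G2) ✓
  (1,7) → (φ(1),φ(7)) = (4,5) ∈ E(G2) ✓
  (2,3) → (φ(2),φ(3)) = (0,3) ∈ E(G2) ✓
  (2,5) → (φ(2),φ(5)) = (2,3) ∈ E(G2) ✓
  (3,4) → (φ(3),φ(4)) = (0,7) ∈ E(G2) ✓
  (3,9) → (φ(3),φ(9)) = (0,9) ∈ E(G2) ✓
  (4,5) → (φ(4),φ(5)) = (2,7) ∈ E(G2) ✓
  (4,6) → (φ(4),φ(6)) = (6,7) ∈ E(G2) ✓
  (4,7) → (φ(4),φ(7)) = (4,7) ∈ E(G2) ✓
  (4,9) → (φ(4),φ(9)) = (7,9) ∈ E(G2) ✓
  (5,6) → (φ(5),φ(6)) = (2,6) ∈ E(G2) ✓
  (5,7) → (φ(5),φ(7)) = (2,4) ∈ E(G2) ✓
  (6,9) → (φ(6),φ(9)) = (6,9) ∈ E(G2) ✓
  (7,9) → (φ(7),φ(9)) = (4,9) ∈ E(G2) ✓
  (8,9) → (φ(8),φ(9)) = (8,9) ∈ E(G2) ✓
All 23 edges of G1 map to edges of G2, and |E(G1)| = |E(G2)| = 23, so φ is a bijection on edges as well as vertices. Hence G1 ≅ G2.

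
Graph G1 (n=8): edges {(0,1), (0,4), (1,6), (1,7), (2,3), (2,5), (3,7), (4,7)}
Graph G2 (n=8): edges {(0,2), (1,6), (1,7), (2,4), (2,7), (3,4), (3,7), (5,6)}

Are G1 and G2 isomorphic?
Yes, isomorphic

The graphs are isomorphic.
One valid mapping φ: V(G1) → V(G2): 0→4, 1→2, 2→6, 3→1, 4→3, 5→5, 6→0, 7→7

Verify φ preserves adjacency — for each edge of G1, its image is an edge of G2:
  (0,1) → (φ(0),φ(1)) = (2,4) ∈ E(G2) ✓
  (0,4) → (φ(0),φ(4)) = (3,4) ∈ E(G2) ✓
  (1,6) → (φ(1),φ(6)) = (0,2) ∈ E(G2) ✓
  (1,7) → (φ(1),φ(7)) = (2,7) ∈ E(G2) ✓
  (2,3) → (φ(2),φ(3)) = (1,6) ∈ E(G2) ✓
  (2,5) → (φ(2),φ(5)) = (5,6) ∈ E(G2) ✓
  (3,7) → (φ(3),φ(7)) = (1,7) ∈ E(G2) ✓
  (4,7) → (φ(4),φ(7)) = (3,7) ∈ E(G2) ✓
All 8 edges of G1 map to edges of G2, and |E(G1)| = |E(G2)| = 8, so φ is a bijection on edges as well as vertices. Hence G1 ≅ G2.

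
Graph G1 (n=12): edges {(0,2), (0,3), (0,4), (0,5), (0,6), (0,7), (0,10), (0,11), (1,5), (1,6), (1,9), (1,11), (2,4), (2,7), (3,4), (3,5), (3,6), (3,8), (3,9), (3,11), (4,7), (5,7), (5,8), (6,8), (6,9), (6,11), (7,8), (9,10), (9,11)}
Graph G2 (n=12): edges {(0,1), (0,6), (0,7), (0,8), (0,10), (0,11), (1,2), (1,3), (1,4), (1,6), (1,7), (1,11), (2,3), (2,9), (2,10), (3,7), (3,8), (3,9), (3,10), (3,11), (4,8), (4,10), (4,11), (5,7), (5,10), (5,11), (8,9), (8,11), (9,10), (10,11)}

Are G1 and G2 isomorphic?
No, not isomorphic

The graphs are NOT isomorphic.

Degrees in G1: deg(0)=8, deg(1)=4, deg(2)=3, deg(3)=7, deg(4)=4, deg(5)=5, deg(6)=6, deg(7)=5, deg(8)=4, deg(9)=5, deg(10)=2, deg(11)=5.
Sorted degree sequence of G1: [8, 7, 6, 5, 5, 5, 5, 4, 4, 4, 3, 2].
Degrees in G2: deg(0)=6, deg(1)=7, deg(2)=4, deg(3)=7, deg(4)=4, deg(5)=3, deg(6)=2, deg(7)=4, deg(8)=5, deg(9)=4, deg(10)=7, deg(11)=7.
Sorted degree sequence of G2: [7, 7, 7, 7, 6, 5, 4, 4, 4, 4, 3, 2].
The (sorted) degree sequence is an isomorphism invariant, so since G1 and G2 have different degree sequences they cannot be isomorphic.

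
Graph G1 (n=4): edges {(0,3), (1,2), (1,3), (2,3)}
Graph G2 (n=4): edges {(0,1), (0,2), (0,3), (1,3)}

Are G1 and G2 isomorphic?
Yes, isomorphic

The graphs are isomorphic.
One valid mapping φ: V(G1) → V(G2): 0→2, 1→3, 2→1, 3→0

Verify φ preserves adjacency — for each edge of G1, its image is an edge of G2:
  (0,3) → (φ(0),φ(3)) = (0,2) ∈ E(G2) ✓
  (1,2) → (φ(1),φ(2)) = (1,3) ∈ E(G2) ✓
  (1,3) → (φ(1),φ(3)) = (0,3) ∈ E(G2) ✓
  (2,3) → (φ(2),φ(3)) = (0,1) ∈ E(G2) ✓
All 4 edges of G1 map to edges of G2, and |E(G1)| = |E(G2)| = 4, so φ is a bijection on edges as well as vertices. Hence G1 ≅ G2.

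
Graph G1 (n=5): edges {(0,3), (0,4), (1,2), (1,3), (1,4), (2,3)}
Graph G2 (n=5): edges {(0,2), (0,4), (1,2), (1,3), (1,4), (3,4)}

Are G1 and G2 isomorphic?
Yes, isomorphic

The graphs are isomorphic.
One valid mapping φ: V(G1) → V(G2): 0→0, 1→1, 2→3, 3→4, 4→2

Verify φ preserves adjacency — for each edge of G1, its image is an edge of G2:
  (0,3) → (φ(0),φ(3)) = (0,4) ∈ E(G2) ✓
  (0,4) → (φ(0),φ(4)) = (0,2) ∈ E(G2) ✓
  (1,2) → (φ(1),φ(2)) = (1,3) ∈ E(G2) ✓
  (1,3) → (φ(1),φ(3)) = (1,4) ∈ E(G2) ✓
  (1,4) → (φ(1),φ(4)) = (1,2) ∈ E(G2) ✓
  (2,3) → (φ(2),φ(3)) = (3,4) ∈ E(G2) ✓
All 6 edges of G1 map to edges of G2, and |E(G1)| = |E(G2)| = 6, so φ is a bijection on edges as well as vertices. Hence G1 ≅ G2.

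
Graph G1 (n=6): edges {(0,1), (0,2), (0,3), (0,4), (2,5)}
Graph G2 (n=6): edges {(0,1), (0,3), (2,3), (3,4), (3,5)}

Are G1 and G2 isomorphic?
Yes, isomorphic

The graphs are isomorphic.
One valid mapping φ: V(G1) → V(G2): 0→3, 1→2, 2→0, 3→5, 4→4, 5→1

Verify φ preserves adjacency — for each edge of G1, its image is an edge of G2:
  (0,1) → (φ(0),φ(1)) = (2,3) ∈ E(G2) ✓
  (0,2) → (φ(0),φ(2)) = (0,3) ∈ E(G2) ✓
  (0,3) → (φ(0),φ(3)) = (3,5) ∈ E(G2) ✓
  (0,4) → (φ(0),φ(4)) = (3,4) ∈ E(G2) ✓
  (2,5) → (φ(2),φ(5)) = (0,1) ∈ E(G2) ✓
All 5 edges of G1 map to edges of G2, and |E(G1)| = |E(G2)| = 5, so φ is a bijection on edges as well as vertices. Hence G1 ≅ G2.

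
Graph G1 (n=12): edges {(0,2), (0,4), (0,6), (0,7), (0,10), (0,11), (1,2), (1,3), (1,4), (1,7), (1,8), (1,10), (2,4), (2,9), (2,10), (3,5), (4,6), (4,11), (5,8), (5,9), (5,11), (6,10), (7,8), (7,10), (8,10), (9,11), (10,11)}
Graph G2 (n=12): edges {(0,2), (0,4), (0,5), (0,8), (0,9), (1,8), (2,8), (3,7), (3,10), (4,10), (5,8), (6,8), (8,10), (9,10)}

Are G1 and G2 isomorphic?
No, not isomorphic

The graphs are NOT isomorphic.

Connected components of G1: 1 component(s) with vertex sets [[0, 1, 2, 3, 4, 5, 6, 7, 8, 9, 10, 11]], sizes [12].
Connected components of G2: 2 component(s) with vertex sets [[11], [0, 1, 2, 3, 4, 5, 6, 7, 8, 9, 10]], sizes [1, 11].
The number of connected components (and the multiset of component sizes) is an isomorphism invariant — an isomorphism maps each component of G1 bijectively onto a component of G2. Since G1 has 1 component(s) and G2 has 2, they cannot be isomorphic.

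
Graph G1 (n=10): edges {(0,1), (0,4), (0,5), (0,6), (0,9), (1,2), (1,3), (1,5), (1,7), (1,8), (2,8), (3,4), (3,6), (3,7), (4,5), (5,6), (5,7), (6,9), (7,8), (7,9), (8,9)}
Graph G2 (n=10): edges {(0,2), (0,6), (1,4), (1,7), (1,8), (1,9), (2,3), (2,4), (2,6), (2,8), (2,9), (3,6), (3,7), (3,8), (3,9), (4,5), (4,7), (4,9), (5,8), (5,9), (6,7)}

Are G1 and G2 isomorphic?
Yes, isomorphic

The graphs are isomorphic.
One valid mapping φ: V(G1) → V(G2): 0→4, 1→2, 2→0, 3→8, 4→5, 5→9, 6→1, 7→3, 8→6, 9→7

Verify φ preserves adjacency — for each edge of G1, its image is an edge of G2:
  (0,1) → (φ(0),φ(1)) = (2,4) ∈ E(G2) ✓
  (0,4) → (φ(0),φ(4)) = (4,5) ∈ E(G2) ✓
  (0,5) → (φ(0),φ(5)) = (4,9) ∈ E(G2) ✓
  (0,6) → (φ(0),φ(6)) = (1,4) ∈ E(G2) ✓
  (0,9) → (φ(0),φ(9)) = (4,7) ∈ E(G2) ✓
  (1,2) → (φ(1),φ(2)) = (0,2) ∈ E(G2) ✓
  (1,3) → (φ(1),φ(3)) = (2,8) ∈ E(G2) ✓
  (1,5) → (φ(1),φ(5)) = (2,9) ∈ E(G2) ✓
  (1,7) → (φ(1),φ(7)) = (2,3) ∈ E(G2) ✓
  (1,8) → (φ(1),φ(8)) = (2,6) ∈ E(G2) ✓
  (2,8) → (φ(2),φ(8)) = (0,6) ∈ E(G2) ✓
  (3,4) → (φ(3),φ(4)) = (5,8) ∈ E(G2) ✓
  (3,6) → (φ(3),φ(6)) = (1,8) ∈ E(G2) ✓
  (3,7) → (φ(3),φ(7)) = (3,8) ∈ E(G2) ✓
  (4,5) → (φ(4),φ(5)) = (5,9) ∈ E(G2) ✓
  (5,6) → (φ(5),φ(6)) = (1,9) ∈ E(G2) ✓
  (5,7) → (φ(5),φ(7)) = (3,9) ∈ E(G2) ✓
  (6,9) → (φ(6),φ(9)) = (1,7) ∈ E(G2) ✓
  (7,8) → (φ(7),φ(8)) = (3,6) ∈ E(G2) ✓
  (7,9) → (φ(7),φ(9)) = (3,7) ∈ E(G2) ✓
  (8,9) → (φ(8),φ(9)) = (6,7) ∈ E(G2) ✓
All 21 edges of G1 map to edges of G2, and |E(G1)| = |E(G2)| = 21, so φ is a bijection on edges as well as vertices. Hence G1 ≅ G2.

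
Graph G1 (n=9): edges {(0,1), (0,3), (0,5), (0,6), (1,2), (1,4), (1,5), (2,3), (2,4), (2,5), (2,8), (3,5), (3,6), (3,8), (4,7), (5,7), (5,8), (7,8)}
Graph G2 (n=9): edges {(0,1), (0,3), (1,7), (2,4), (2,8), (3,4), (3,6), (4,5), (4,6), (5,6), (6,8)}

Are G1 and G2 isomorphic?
No, not isomorphic

The graphs are NOT isomorphic.

Counting triangles (3-cliques): G1 has 10, G2 has 2.
Triangle count is an isomorphism invariant, so differing triangle counts rule out isomorphism.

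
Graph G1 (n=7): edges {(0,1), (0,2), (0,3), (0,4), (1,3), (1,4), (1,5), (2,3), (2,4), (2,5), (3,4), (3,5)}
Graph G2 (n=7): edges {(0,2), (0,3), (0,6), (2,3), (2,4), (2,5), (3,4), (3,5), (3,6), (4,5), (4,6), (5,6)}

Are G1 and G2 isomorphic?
Yes, isomorphic

The graphs are isomorphic.
One valid mapping φ: V(G1) → V(G2): 0→5, 1→6, 2→2, 3→3, 4→4, 5→0, 6→1

Verify φ preserves adjacency — for each edge of G1, its image is an edge of G2:
  (0,1) → (φ(0),φ(1)) = (5,6) ∈ E(G2) ✓
  (0,2) → (φ(0),φ(2)) = (2,5) ∈ E(G2) ✓
  (0,3) → (φ(0),φ(3)) = (3,5) ∈ E(G2) ✓
  (0,4) → (φ(0),φ(4)) = (4,5) ∈ E(G2) ✓
  (1,3) → (φ(1),φ(3)) = (3,6) ∈ E(G2) ✓
  (1,4) → (φ(1),φ(4)) = (4,6) ∈ E(G2) ✓
  (1,5) → (φ(1),φ(5)) = (0,6) ∈ E(G2) ✓
  (2,3) → (φ(2),φ(3)) = (2,3) ∈ E(G2) ✓
  (2,4) → (φ(2),φ(4)) = (2,4) ∈ E(G2) ✓
  (2,5) → (φ(2),φ(5)) = (0,2) ∈ E(G2) ✓
  (3,4) → (φ(3),φ(4)) = (3,4) ∈ E(G2) ✓
  (3,5) → (φ(3),φ(5)) = (0,3) ∈ E(G2) ✓
All 12 edges of G1 map to edges of G2, and |E(G1)| = |E(G2)| = 12, so φ is a bijection on edges as well as vertices. Hence G1 ≅ G2.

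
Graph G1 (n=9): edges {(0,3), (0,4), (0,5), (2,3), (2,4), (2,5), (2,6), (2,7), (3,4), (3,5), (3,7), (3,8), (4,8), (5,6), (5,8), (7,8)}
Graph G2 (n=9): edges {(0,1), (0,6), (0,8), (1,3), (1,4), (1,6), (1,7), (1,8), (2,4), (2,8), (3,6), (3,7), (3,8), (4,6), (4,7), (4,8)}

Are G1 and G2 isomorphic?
Yes, isomorphic

The graphs are isomorphic.
One valid mapping φ: V(G1) → V(G2): 0→7, 1→5, 2→8, 3→1, 4→3, 5→4, 6→2, 7→0, 8→6

Verify φ preserves adjacency — for each edge of G1, its image is an edge of G2:
  (0,3) → (φ(0),φ(3)) = (1,7) ∈ E(G2) ✓
  (0,4) → (φ(0),φ(4)) = (3,7) ∈ E(G2) ✓
  (0,5) → (φ(0),φ(5)) = (4,7) ∈ E(G2) ✓
  (2,3) → (φ(2),φ(3)) = (1,8) ∈ E(G2) ✓
  (2,4) → (φ(2),φ(4)) = (3,8) ∈ E(G2) ✓
  (2,5) → (φ(2),φ(5)) = (4,8) ∈ E(G2) ✓
  (2,6) → (φ(2),φ(6)) = (2,8) ∈ E(G2) ✓
  (2,7) → (φ(2),φ(7)) = (0,8) ∈ E(G2) ✓
  (3,4) → (φ(3),φ(4)) = (1,3) ∈ E(G2) ✓
  (3,5) → (φ(3),φ(5)) = (1,4) ∈ E(G2) ✓
  (3,7) → (φ(3),φ(7)) = (0,1) ∈ E(G2) ✓
  (3,8) → (φ(3),φ(8)) = (1,6) ∈ E(G2) ✓
  (4,8) → (φ(4),φ(8)) = (3,6) ∈ E(G2) ✓
  (5,6) → (φ(5),φ(6)) = (2,4) ∈ E(G2) ✓
  (5,8) → (φ(5),φ(8)) = (4,6) ∈ E(G2) ✓
  (7,8) → (φ(7),φ(8)) = (0,6) ∈ E(G2) ✓
All 16 edges of G1 map to edges of G2, and |E(G1)| = |E(G2)| = 16, so φ is a bijection on edges as well as vertices. Hence G1 ≅ G2.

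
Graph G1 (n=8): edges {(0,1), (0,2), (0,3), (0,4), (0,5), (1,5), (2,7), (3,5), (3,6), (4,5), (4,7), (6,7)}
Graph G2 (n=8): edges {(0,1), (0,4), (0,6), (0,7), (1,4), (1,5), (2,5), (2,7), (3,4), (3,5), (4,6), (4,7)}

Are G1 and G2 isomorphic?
Yes, isomorphic

The graphs are isomorphic.
One valid mapping φ: V(G1) → V(G2): 0→4, 1→6, 2→3, 3→7, 4→1, 5→0, 6→2, 7→5

Verify φ preserves adjacency — for each edge of G1, its image is an edge of G2:
  (0,1) → (φ(0),φ(1)) = (4,6) ∈ E(G2) ✓
  (0,2) → (φ(0),φ(2)) = (3,4) ∈ E(G2) ✓
  (0,3) → (φ(0),φ(3)) = (4,7) ∈ E(G2) ✓
  (0,4) → (φ(0),φ(4)) = (1,4) ∈ E(G2) ✓
  (0,5) → (φ(0),φ(5)) = (0,4) ∈ E(G2) ✓
  (1,5) → (φ(1),φ(5)) = (0,6) ∈ E(G2) ✓
  (2,7) → (φ(2),φ(7)) = (3,5) ∈ E(G2) ✓
  (3,5) → (φ(3),φ(5)) = (0,7) ∈ E(G2) ✓
  (3,6) → (φ(3),φ(6)) = (2,7) ∈ E(G2) ✓
  (4,5) → (φ(4),φ(5)) = (0,1) ∈ E(G2) ✓
  (4,7) → (φ(4),φ(7)) = (1,5) ∈ E(G2) ✓
  (6,7) → (φ(6),φ(7)) = (2,5) ∈ E(G2) ✓
All 12 edges of G1 map to edges of G2, and |E(G1)| = |E(G2)| = 12, so φ is a bijection on edges as well as vertices. Hence G1 ≅ G2.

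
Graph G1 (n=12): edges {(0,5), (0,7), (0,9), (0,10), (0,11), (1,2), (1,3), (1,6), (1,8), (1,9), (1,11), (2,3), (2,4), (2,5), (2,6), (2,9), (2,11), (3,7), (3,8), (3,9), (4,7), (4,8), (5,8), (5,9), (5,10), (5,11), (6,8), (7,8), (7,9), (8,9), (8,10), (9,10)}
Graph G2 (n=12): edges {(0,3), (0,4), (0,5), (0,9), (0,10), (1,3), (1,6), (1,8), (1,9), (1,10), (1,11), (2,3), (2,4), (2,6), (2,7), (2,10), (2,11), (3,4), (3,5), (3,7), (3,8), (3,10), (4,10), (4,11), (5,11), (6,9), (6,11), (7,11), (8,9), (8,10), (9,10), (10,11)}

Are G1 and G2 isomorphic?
Yes, isomorphic

The graphs are isomorphic.
One valid mapping φ: V(G1) → V(G2): 0→9, 1→2, 2→11, 3→4, 4→5, 5→1, 6→7, 7→0, 8→3, 9→10, 10→8, 11→6

Verify φ preserves adjacency — for each edge of G1, its image is an edge of G2:
  (0,5) → (φ(0),φ(5)) = (1,9) ∈ E(G2) ✓
  (0,7) → (φ(0),φ(7)) = (0,9) ∈ E(G2) ✓
  (0,9) → (φ(0),φ(9)) = (9,10) ∈ E(G2) ✓
  (0,10) → (φ(0),φ(10)) = (8,9) ∈ E(G2) ✓
  (0,11) → (φ(0),φ(11)) = (6,9) ∈ E(G2) ✓
  (1,2) → (φ(1),φ(2)) = (2,11) ∈ E(G2) ✓
  (1,3) → (φ(1),φ(3)) = (2,4) ∈ E(G2) ✓
  (1,6) → (φ(1),φ(6)) = (2,7) ∈ E(G2) ✓
  (1,8) → (φ(1),φ(8)) = (2,3) ∈ E(G2) ✓
  (1,9) → (φ(1),φ(9)) = (2,10) ∈ E(G2) ✓
  (1,11) → (φ(1),φ(11)) = (2,6) ∈ E(G2) ✓
  (2,3) → (φ(2),φ(3)) = (4,11) ∈ E(G2) ✓
  (2,4) → (φ(2),φ(4)) = (5,11) ∈ E(G2) ✓
  (2,5) → (φ(2),φ(5)) = (1,11) ∈ E(G2) ✓
  (2,6) → (φ(2),φ(6)) = (7,11) ∈ E(G2) ✓
  (2,9) → (φ(2),φ(9)) = (10,11) ∈ E(G2) ✓
  (2,11) → (φ(2),φ(11)) = (6,11) ∈ E(G2) ✓
  (3,7) → (φ(3),φ(7)) = (0,4) ∈ E(G2) ✓
  (3,8) → (φ(3),φ(8)) = (3,4) ∈ E(G2) ✓
  (3,9) → (φ(3),φ(9)) = (4,10) ∈ E(G2) ✓
  (4,7) → (φ(4),φ(7)) = (0,5) ∈ E(G2) ✓
  (4,8) → (φ(4),φ(8)) = (3,5) ∈ E(G2) ✓
  (5,8) → (φ(5),φ(8)) = (1,3) ∈ E(G2) ✓
  (5,9) → (φ(5),φ(9)) = (1,10) ∈ E(G2) ✓
  (5,10) → (φ(5),φ(10)) = (1,8) ∈ E(G2) ✓
  (5,11) → (φ(5),φ(11)) = (1,6) ∈ E(G2) ✓
  (6,8) → (φ(6),φ(8)) = (3,7) ∈ E(G2) ✓
  (7,8) → (φ(7),φ(8)) = (0,3) ∈ E(G2) ✓
  (7,9) → (φ(7),φ(9)) = (0,10) ∈ E(G2) ✓
  (8,9) → (φ(8),φ(9)) = (3,10) ∈ E(G2) ✓
  (8,10) → (φ(8),φ(10)) = (3,8) ∈ E(G2) ✓
  (9,10) → (φ(9),φ(10)) = (8,10) ∈ E(G2) ✓
All 32 edges of G1 map to edges of G2, and |E(G1)| = |E(G2)| = 32, so φ is a bijection on edges as well as vertices. Hence G1 ≅ G2.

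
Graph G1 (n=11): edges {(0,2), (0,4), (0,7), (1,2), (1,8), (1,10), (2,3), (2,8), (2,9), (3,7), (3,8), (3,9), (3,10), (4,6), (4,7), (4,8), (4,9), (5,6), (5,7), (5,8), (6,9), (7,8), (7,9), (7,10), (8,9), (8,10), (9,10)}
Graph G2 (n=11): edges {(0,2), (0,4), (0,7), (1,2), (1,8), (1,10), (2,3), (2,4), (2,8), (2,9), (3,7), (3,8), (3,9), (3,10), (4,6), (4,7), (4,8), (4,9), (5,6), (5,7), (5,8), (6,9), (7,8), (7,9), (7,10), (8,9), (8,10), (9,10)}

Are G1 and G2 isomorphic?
No, not isomorphic

The graphs are NOT isomorphic.

Counting edges: G1 has 27 edge(s); G2 has 28 edge(s).
Edge count is an isomorphism invariant (a bijection on vertices induces a bijection on edges), so differing edge counts rule out isomorphism.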